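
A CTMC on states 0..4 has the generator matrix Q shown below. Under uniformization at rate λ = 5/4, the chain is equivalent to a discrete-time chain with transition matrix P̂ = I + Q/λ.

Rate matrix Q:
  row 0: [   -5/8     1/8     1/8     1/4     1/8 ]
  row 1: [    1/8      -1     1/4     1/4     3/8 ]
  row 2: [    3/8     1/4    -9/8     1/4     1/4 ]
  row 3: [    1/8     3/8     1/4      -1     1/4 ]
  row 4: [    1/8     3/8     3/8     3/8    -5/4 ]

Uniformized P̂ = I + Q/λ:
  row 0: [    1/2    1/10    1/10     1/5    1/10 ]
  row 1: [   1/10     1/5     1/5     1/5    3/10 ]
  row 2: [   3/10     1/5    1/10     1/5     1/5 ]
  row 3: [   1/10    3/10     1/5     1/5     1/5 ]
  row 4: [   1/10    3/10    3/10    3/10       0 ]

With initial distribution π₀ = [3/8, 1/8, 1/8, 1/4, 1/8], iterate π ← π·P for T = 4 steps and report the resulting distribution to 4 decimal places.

π = [0.2275, 0.2149, 0.1758, 0.2164, 0.1654]

t=0: π = [0.3750, 0.1250, 0.1250, 0.2500, 0.1250]
t=1: π = [0.2750, 0.2000, 0.1625, 0.2125, 0.1500]
t=2: π = [0.2425, 0.2088, 0.1713, 0.2150, 0.1625]
t=3: π = [0.2313, 0.2135, 0.1749, 0.2163, 0.1641]
t=4: π = [0.2275, 0.2149, 0.1758, 0.2164, 0.1654]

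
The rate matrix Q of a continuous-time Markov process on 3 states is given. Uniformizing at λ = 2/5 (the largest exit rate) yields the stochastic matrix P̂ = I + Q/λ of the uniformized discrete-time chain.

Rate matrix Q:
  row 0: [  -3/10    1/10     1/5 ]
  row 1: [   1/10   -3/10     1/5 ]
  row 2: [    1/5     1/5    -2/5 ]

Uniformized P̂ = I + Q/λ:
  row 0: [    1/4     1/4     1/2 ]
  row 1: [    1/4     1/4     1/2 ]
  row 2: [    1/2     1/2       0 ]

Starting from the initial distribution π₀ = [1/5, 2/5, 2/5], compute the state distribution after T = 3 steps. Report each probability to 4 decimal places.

π = [0.3375, 0.3375, 0.3250]

t=0: π = [0.2000, 0.4000, 0.4000]
t=1: π = [0.3500, 0.3500, 0.3000]
t=2: π = [0.3250, 0.3250, 0.3500]
t=3: π = [0.3375, 0.3375, 0.3250]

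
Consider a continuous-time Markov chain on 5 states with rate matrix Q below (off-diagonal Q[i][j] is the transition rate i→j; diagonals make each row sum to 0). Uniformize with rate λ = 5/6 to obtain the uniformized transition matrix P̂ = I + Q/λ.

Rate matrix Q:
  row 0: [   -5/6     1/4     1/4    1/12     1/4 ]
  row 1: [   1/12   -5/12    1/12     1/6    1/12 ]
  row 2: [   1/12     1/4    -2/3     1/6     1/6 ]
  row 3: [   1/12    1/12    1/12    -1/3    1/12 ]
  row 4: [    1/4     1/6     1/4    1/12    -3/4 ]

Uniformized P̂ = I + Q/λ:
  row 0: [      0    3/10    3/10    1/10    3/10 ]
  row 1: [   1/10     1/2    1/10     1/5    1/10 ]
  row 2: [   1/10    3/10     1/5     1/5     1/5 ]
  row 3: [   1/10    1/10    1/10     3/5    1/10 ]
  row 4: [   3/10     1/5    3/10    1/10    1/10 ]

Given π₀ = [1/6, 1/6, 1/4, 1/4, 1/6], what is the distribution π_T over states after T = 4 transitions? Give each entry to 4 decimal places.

t=0: π = [0.1667, 0.1667, 0.2500, 0.2500, 0.1667]
t=1: π = [0.1167, 0.2667, 0.1917, 0.2667, 0.1583]
t=2: π = [0.1200, 0.2842, 0.1742, 0.2792, 0.1425]
t=3: π = [0.1165, 0.2868, 0.1699, 0.2854, 0.1414]
t=4: π = [0.1166, 0.2861, 0.1686, 0.2884, 0.1403]

π = [0.1166, 0.2861, 0.1686, 0.2884, 0.1403]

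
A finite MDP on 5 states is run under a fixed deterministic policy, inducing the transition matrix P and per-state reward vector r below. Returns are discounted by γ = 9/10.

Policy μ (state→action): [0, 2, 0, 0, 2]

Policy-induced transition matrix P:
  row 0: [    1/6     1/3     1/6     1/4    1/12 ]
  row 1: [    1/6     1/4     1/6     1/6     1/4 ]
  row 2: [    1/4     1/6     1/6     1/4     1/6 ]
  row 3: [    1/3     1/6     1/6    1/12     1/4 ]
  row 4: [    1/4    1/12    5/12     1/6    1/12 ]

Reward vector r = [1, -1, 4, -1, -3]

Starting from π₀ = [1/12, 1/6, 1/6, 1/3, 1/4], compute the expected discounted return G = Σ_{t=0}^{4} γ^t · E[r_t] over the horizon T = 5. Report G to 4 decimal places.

t=0: π = [0.0833, 0.1667, 0.1667, 0.3333, 0.2500], E[r] = -0.5000, γ^t·E[r] = -0.500000, running G = -0.500000
t=1: π = [0.2569, 0.1736, 0.2292, 0.1597, 0.1806], E[r] = 0.2986, γ^t·E[r] = 0.268750, running G = -0.231250
t=2: π = [0.2274, 0.2089, 0.2118, 0.1939, 0.1580], E[r] = 0.1979, γ^t·E[r] = 0.160313, running G = -0.070938
t=3: π = [0.2298, 0.2088, 0.2062, 0.1871, 0.1681], E[r] = 0.1542, γ^t·E[r] = 0.112395, running G = 0.041457
t=4: π = [0.2290, 0.2084, 0.2087, 0.1874, 0.1665], E[r] = 0.1686, γ^t·E[r] = 0.110589, running G = 0.152046

G = 0.1520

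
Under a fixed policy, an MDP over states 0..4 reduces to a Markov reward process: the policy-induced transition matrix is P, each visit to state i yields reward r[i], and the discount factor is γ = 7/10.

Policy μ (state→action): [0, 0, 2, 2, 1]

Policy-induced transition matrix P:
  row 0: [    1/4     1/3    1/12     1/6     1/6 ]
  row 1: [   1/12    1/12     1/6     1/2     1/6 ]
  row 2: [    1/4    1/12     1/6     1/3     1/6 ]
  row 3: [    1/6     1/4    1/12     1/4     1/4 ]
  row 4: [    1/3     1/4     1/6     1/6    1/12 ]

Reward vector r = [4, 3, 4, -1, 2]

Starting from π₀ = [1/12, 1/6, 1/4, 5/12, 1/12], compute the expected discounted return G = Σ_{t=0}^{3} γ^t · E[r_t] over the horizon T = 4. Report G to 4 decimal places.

G = 4.6407

t=0: π = [0.0833, 0.1667, 0.2500, 0.4167, 0.0833], E[r] = 1.5833, γ^t·E[r] = 1.583333, running G = 1.583333
t=1: π = [0.1944, 0.1875, 0.1250, 0.2986, 0.1944], E[r] = 1.9306, γ^t·E[r] = 1.351389, running G = 2.934722
t=2: π = [0.2101, 0.2141, 0.1256, 0.2749, 0.1753], E[r] = 2.0608, γ^t·E[r] = 1.009774, running G = 3.944497
t=3: π = [0.2060, 0.2109, 0.1263, 0.2819, 0.1750], E[r] = 2.0298, γ^t·E[r] = 0.696223, running G = 4.640719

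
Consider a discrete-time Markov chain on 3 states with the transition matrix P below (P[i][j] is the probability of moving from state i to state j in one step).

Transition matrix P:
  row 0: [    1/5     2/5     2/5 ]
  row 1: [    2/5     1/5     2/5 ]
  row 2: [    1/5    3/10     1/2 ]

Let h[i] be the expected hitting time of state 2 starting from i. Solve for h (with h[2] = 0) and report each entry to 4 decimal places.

First-step conditioning: h[2] = 0; for i ≠ 2, h[i] = 1 + Σ_k P[i][k]·h[k].
  h[0] = 1 + 1/5·h[0] + 2/5·h[1]
  h[1] = 1 + 2/5·h[0] + 1/5·h[1]
Solving the 2×2 linear system over states ≠ 2 gives exactly h = [5/2, 5/2, 0] (h[2] = 0 is the target).

h = [2.5000, 2.5000, 0.0000]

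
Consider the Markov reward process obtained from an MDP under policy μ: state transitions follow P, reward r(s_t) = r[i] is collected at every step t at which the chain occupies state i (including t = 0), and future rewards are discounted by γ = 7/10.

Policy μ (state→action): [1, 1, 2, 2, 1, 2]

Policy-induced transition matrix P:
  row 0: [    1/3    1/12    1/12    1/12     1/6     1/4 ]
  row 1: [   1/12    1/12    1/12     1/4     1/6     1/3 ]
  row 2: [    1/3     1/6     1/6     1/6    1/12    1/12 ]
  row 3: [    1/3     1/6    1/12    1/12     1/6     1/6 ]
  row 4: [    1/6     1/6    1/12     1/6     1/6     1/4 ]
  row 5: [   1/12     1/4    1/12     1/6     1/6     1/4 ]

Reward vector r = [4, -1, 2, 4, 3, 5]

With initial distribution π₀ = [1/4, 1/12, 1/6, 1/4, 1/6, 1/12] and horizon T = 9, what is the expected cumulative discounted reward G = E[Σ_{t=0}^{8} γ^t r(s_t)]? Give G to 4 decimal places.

G = 10.0429

t=0: π = [0.2500, 0.0833, 0.1667, 0.2500, 0.1667, 0.0833], E[r] = 3.1667, γ^t·E[r] = 3.166667, running G = 3.166667
t=1: π = [0.2639, 0.1458, 0.0972, 0.1319, 0.1528, 0.2083], E[r] = 3.1319, γ^t·E[r] = 2.192361, running G = 5.359028
t=2: π = [0.2193, 0.1499, 0.0914, 0.1458, 0.1586, 0.2350], E[r] = 3.1441, γ^t·E[r] = 1.540608, running G = 6.899635
t=3: π = [0.2107, 0.1555, 0.0910, 0.1487, 0.1590, 0.2351], E[r] = 3.1168, γ^t·E[r] = 1.069046, running G = 7.968682
t=4: π = [0.2092, 0.1557, 0.0909, 0.1497, 0.1591, 0.2354], E[r] = 3.1158, γ^t·E[r] = 0.748097, running G = 8.716779
t=5: π = [0.2090, 0.1559, 0.0909, 0.1497, 0.1591, 0.2354], E[r] = 3.1151, γ^t·E[r] = 0.523551, running G = 9.240330
t=6: π = [0.2090, 0.1559, 0.0909, 0.1498, 0.1591, 0.2354], E[r] = 3.1151, γ^t·E[r] = 0.366488, running G = 9.606818
t=7: π = [0.2090, 0.1559, 0.0909, 0.1498, 0.1591, 0.2354], E[r] = 3.1151, γ^t·E[r] = 0.256540, running G = 9.863359
t=8: π = [0.2090, 0.1559, 0.0909, 0.1498, 0.1591, 0.2354], E[r] = 3.1151, γ^t·E[r] = 0.179578, running G = 10.042937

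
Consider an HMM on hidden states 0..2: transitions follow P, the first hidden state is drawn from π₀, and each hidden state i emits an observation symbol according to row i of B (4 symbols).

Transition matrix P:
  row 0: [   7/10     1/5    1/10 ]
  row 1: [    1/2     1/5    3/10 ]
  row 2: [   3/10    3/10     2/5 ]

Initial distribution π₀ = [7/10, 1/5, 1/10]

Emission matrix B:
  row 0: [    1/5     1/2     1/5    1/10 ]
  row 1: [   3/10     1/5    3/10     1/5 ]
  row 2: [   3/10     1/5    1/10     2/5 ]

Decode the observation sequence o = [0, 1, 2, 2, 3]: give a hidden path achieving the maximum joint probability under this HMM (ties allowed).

t=0: δ = [1.400e-01, 6.000e-02, 3.000e-02]  (obs o_0=0)
t=1: δ = [4.900e-02, 5.600e-03, 3.600e-03]  ψ = [0, 0, 1]  (obs o_1=1)
t=2: δ = [6.860e-03, 2.940e-03, 4.900e-04]  ψ = [0, 0, 0]  (obs o_2=2)
t=3: δ = [9.604e-04, 4.116e-04, 8.820e-05]  ψ = [0, 0, 1]  (obs o_3=2)
t=4: δ = [6.723e-05, 3.842e-05, 4.939e-05]  ψ = [0, 0, 1]  (obs o_4=3)
backtrack: best end state = 0; path = [0, 0, 0, 0, 0]

path = [0, 0, 0, 0, 0]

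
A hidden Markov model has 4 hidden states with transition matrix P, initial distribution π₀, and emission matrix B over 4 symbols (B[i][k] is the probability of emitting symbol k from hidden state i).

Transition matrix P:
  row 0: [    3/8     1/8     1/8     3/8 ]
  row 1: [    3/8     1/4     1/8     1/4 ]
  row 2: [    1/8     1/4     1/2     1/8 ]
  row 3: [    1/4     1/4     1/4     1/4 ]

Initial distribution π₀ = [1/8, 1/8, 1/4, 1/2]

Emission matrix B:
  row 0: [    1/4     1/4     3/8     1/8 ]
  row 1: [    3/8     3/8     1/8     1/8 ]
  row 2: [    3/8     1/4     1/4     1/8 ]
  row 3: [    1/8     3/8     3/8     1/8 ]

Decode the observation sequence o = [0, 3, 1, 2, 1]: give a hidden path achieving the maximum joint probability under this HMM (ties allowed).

path = [2, 2, 2, 2, 2]

t=0: δ = [3.125e-02, 4.688e-02, 9.375e-02, 6.250e-02]  (obs o_0=0)
t=1: δ = [2.197e-03, 2.930e-03, 5.859e-03, 1.953e-03]  ψ = [1, 2, 2, 3]  (obs o_1=3)
t=2: δ = [2.747e-04, 5.493e-04, 7.324e-04, 3.090e-04]  ψ = [1, 2, 2, 0]  (obs o_2=1)
t=3: δ = [7.725e-05, 2.289e-05, 9.155e-05, 5.150e-05]  ψ = [1, 2, 2, 1]  (obs o_3=2)
t=4: δ = [7.242e-06, 8.583e-06, 1.144e-05, 1.086e-05]  ψ = [0, 2, 2, 0]  (obs o_4=1)
backtrack: best end state = 2; path = [2, 2, 2, 2, 2]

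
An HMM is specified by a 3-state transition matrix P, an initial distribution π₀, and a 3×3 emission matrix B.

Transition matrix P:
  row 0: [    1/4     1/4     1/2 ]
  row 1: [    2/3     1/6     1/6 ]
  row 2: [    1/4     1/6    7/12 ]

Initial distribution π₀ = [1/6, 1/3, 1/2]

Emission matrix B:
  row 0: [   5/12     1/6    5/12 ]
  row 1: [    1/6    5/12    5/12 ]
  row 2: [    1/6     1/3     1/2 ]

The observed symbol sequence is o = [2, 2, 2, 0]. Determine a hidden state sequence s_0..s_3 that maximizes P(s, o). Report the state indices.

path = [2, 2, 2, 0]

t=0: δ = [6.944e-02, 1.389e-01, 2.500e-01]  (obs o_0=2)
t=1: δ = [3.858e-02, 1.736e-02, 7.292e-02]  ψ = [1, 2, 2]  (obs o_1=2)
t=2: δ = [7.595e-03, 5.064e-03, 2.127e-02]  ψ = [2, 2, 2]  (obs o_2=2)
t=3: δ = [2.215e-03, 5.908e-04, 2.068e-03]  ψ = [2, 2, 2]  (obs o_3=0)
backtrack: best end state = 0; path = [2, 2, 2, 0]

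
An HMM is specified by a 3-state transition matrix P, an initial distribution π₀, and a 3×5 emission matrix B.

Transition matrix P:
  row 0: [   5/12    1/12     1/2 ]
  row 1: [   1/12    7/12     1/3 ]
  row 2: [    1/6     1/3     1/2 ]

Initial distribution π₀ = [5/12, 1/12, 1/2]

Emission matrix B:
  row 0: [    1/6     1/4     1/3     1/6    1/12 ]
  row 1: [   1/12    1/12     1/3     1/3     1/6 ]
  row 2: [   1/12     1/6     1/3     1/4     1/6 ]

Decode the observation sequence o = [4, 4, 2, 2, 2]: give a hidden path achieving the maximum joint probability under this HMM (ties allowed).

path = [2, 1, 1, 1, 1]

t=0: δ = [3.472e-02, 1.389e-02, 8.333e-02]  (obs o_0=4)
t=1: δ = [1.206e-03, 4.630e-03, 6.944e-03]  ψ = [0, 2, 2]  (obs o_1=4)
t=2: δ = [3.858e-04, 9.002e-04, 1.157e-03]  ψ = [2, 1, 2]  (obs o_2=2)
t=3: δ = [6.430e-05, 1.750e-04, 1.929e-04]  ψ = [2, 1, 2]  (obs o_3=2)
t=4: δ = [1.072e-05, 3.404e-05, 3.215e-05]  ψ = [2, 1, 2]  (obs o_4=2)
backtrack: best end state = 1; path = [2, 1, 1, 1, 1]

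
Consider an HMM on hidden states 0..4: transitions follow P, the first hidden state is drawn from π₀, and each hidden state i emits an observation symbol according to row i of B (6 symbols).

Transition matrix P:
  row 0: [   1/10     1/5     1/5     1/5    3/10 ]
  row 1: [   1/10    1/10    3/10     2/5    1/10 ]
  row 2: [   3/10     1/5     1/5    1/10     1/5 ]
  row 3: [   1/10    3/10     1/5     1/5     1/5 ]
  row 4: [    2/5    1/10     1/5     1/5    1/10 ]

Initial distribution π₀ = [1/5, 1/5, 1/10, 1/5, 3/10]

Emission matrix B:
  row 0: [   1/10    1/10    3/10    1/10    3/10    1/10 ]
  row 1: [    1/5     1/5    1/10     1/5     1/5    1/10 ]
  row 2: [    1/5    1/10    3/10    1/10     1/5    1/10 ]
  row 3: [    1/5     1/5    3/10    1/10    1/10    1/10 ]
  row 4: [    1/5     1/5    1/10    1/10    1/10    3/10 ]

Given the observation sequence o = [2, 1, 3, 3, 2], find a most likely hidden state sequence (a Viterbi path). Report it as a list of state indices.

t=0: δ = [6.000e-02, 2.000e-02, 3.000e-02, 6.000e-02, 3.000e-02]  (obs o_0=2)
t=1: δ = [1.200e-03, 3.600e-03, 1.200e-03, 2.400e-03, 3.600e-03]  ψ = [4, 3, 0, 0, 0]  (obs o_1=1)
t=2: δ = [1.440e-04, 1.440e-04, 1.080e-04, 1.440e-04, 4.800e-05]  ψ = [4, 3, 1, 1, 3]  (obs o_2=3)
t=3: δ = [3.240e-06, 8.640e-06, 4.320e-06, 5.760e-06, 4.320e-06]  ψ = [2, 3, 1, 1, 0]  (obs o_3=3)
t=4: δ = [5.184e-07, 1.728e-07, 7.776e-07, 1.037e-06, 1.152e-07]  ψ = [4, 3, 1, 1, 3]  (obs o_4=2)
backtrack: best end state = 3; path = [3, 1, 3, 1, 3]

path = [3, 1, 3, 1, 3]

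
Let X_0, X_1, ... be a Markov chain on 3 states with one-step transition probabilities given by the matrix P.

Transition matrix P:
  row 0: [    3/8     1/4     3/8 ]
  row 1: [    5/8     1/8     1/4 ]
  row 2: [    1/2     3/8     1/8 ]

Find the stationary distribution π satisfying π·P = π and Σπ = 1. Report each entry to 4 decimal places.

π = [0.4725, 0.2527, 0.2747]

Balance equations π_j = Σ_i π_i·P[i][j]:
  π_0 = 3/8·π_0 + 5/8·π_1 + 1/2·π_2
  π_1 = 1/4·π_0 + 1/8·π_1 + 3/8·π_2
  normalize: π_0 + π_1 + π_2 = 1
Solving the linear system gives exactly π = [43/91, 23/91, 25/91].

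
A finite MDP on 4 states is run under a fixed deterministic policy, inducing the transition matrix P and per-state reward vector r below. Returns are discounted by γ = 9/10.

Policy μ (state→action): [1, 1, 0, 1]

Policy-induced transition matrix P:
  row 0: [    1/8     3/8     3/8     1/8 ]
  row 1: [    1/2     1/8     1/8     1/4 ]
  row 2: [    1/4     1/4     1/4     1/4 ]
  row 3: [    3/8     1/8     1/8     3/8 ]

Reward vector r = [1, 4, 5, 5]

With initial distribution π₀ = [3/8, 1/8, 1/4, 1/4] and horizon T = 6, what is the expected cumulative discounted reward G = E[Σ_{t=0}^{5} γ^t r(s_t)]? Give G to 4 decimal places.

t=0: π = [0.3750, 0.1250, 0.2500, 0.2500], E[r] = 3.3750, γ^t·E[r] = 3.375000, running G = 3.375000
t=1: π = [0.2656, 0.2500, 0.2500, 0.2344], E[r] = 3.6875, γ^t·E[r] = 3.318750, running G = 6.693750
t=2: π = [0.3086, 0.2227, 0.2227, 0.2461], E[r] = 3.5430, γ^t·E[r] = 2.869805, running G = 9.563555
t=3: π = [0.2979, 0.2300, 0.2300, 0.2422], E[r] = 3.5786, γ^t·E[r] = 2.608809, running G = 12.172364
t=4: π = [0.3005, 0.2282, 0.2282, 0.2430], E[r] = 3.5696, γ^t·E[r] = 2.342042, running G = 14.514405
t=5: π = [0.2999, 0.2287, 0.2287, 0.2428], E[r] = 3.5719, γ^t·E[r] = 2.109157, running G = 16.623563

G = 16.6236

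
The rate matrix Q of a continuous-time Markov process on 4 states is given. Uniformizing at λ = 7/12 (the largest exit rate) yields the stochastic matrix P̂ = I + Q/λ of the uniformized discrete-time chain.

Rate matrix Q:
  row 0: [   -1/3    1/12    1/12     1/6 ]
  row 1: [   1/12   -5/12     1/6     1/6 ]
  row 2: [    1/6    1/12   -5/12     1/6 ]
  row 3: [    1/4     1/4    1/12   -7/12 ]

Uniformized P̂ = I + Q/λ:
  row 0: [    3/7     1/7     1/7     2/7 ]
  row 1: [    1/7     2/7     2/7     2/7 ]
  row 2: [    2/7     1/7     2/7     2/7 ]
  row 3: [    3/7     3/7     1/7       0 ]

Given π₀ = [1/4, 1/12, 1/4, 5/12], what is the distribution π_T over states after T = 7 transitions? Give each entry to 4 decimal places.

π = [0.3303, 0.2408, 0.2068, 0.2222]

t=0: π = [0.2500, 0.0833, 0.2500, 0.4167]
t=1: π = [0.3690, 0.2738, 0.1905, 0.1667]
t=2: π = [0.3231, 0.2296, 0.2092, 0.2381]
t=3: π = [0.3331, 0.2437, 0.2055, 0.2177]
t=4: π = [0.3296, 0.2399, 0.2070, 0.2235]
t=5: π = [0.3305, 0.2410, 0.2067, 0.2219]
t=6: π = [0.3302, 0.2407, 0.2068, 0.2223]
t=7: π = [0.3303, 0.2408, 0.2068, 0.2222]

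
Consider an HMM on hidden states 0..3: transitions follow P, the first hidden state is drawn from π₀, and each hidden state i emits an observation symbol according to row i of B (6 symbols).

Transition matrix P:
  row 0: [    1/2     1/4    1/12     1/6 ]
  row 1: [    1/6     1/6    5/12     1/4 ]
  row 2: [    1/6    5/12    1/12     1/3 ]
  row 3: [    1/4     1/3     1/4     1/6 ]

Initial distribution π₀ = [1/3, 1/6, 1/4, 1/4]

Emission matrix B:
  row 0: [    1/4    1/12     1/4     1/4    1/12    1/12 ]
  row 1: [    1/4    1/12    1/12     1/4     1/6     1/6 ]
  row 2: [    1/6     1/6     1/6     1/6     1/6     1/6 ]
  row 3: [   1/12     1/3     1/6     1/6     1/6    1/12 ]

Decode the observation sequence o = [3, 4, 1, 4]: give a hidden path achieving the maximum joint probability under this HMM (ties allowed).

path = [1, 2, 3, 1]

t=0: δ = [8.333e-02, 4.167e-02, 4.167e-02, 4.167e-02]  (obs o_0=3)
t=1: δ = [3.472e-03, 3.472e-03, 2.894e-03, 2.315e-03]  ψ = [0, 0, 1, 0]  (obs o_1=4)
t=2: δ = [1.447e-04, 1.005e-04, 2.411e-04, 3.215e-04]  ψ = [0, 2, 1, 2]  (obs o_2=1)
t=3: δ = [6.698e-06, 1.786e-05, 1.340e-05, 1.340e-05]  ψ = [3, 3, 3, 2]  (obs o_3=4)
backtrack: best end state = 1; path = [1, 2, 3, 1]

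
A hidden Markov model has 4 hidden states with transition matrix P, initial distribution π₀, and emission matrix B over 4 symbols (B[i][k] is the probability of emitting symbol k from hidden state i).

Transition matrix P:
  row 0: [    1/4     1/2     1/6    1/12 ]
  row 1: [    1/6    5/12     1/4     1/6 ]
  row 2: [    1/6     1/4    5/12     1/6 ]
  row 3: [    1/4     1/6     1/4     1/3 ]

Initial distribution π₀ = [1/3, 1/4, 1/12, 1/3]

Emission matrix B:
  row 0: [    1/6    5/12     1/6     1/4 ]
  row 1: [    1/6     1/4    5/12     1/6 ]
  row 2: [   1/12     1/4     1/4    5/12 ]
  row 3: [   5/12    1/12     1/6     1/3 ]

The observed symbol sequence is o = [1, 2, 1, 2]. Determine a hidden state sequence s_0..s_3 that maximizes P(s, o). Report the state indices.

t=0: δ = [1.389e-01, 6.250e-02, 2.083e-02, 2.778e-02]  (obs o_0=1)
t=1: δ = [5.787e-03, 2.894e-02, 5.787e-03, 1.929e-03]  ψ = [0, 0, 0, 0]  (obs o_1=2)
t=2: δ = [2.009e-03, 3.014e-03, 1.808e-03, 4.019e-04]  ψ = [1, 1, 1, 1]  (obs o_2=1)
t=3: δ = [8.372e-05, 5.233e-04, 1.884e-04, 8.372e-05]  ψ = [0, 1, 1, 1]  (obs o_3=2)
backtrack: best end state = 1; path = [0, 1, 1, 1]

path = [0, 1, 1, 1]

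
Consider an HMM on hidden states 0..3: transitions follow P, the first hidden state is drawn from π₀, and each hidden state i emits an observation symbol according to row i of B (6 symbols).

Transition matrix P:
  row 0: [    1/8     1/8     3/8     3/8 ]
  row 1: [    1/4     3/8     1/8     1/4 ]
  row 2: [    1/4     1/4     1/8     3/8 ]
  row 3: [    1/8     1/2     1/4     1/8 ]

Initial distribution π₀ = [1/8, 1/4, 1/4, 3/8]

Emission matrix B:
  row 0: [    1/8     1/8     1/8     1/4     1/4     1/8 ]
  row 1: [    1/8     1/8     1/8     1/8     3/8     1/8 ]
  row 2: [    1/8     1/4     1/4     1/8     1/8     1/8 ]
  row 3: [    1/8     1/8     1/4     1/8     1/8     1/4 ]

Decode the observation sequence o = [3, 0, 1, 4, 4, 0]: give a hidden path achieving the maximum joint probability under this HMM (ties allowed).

path = [3, 1, 1, 1, 1, 1]

t=0: δ = [3.125e-02, 3.125e-02, 3.125e-02, 4.688e-02]  (obs o_0=3)
t=1: δ = [9.766e-04, 2.930e-03, 1.465e-03, 1.465e-03]  ψ = [1, 3, 0, 0]  (obs o_1=0)
t=2: δ = [9.155e-05, 1.373e-04, 9.155e-05, 9.155e-05]  ψ = [1, 1, 0, 1]  (obs o_2=1)
t=3: δ = [8.583e-06, 1.931e-05, 4.292e-06, 4.292e-06]  ψ = [1, 1, 0, 0]  (obs o_3=4)
t=4: δ = [1.207e-06, 2.716e-06, 4.023e-07, 6.035e-07]  ψ = [1, 1, 0, 1]  (obs o_4=4)
t=5: δ = [8.487e-08, 1.273e-07, 5.658e-08, 8.487e-08]  ψ = [1, 1, 0, 1]  (obs o_5=0)
backtrack: best end state = 1; path = [3, 1, 1, 1, 1, 1]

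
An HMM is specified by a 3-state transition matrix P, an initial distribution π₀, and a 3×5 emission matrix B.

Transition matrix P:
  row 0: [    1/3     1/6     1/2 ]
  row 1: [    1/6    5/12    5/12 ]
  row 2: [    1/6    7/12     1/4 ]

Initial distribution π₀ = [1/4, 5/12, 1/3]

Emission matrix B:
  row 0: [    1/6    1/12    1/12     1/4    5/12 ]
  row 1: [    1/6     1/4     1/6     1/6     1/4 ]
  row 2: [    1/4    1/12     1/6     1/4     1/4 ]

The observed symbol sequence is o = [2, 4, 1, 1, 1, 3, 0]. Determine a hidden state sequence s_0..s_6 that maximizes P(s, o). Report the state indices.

path = [1, 2, 1, 1, 1, 2, 1]

t=0: δ = [2.083e-02, 6.944e-02, 5.556e-02]  (obs o_0=2)
t=1: δ = [4.823e-03, 8.102e-03, 7.234e-03]  ψ = [1, 2, 1]  (obs o_1=4)
t=2: δ = [1.340e-04, 1.055e-03, 2.813e-04]  ψ = [0, 2, 1]  (obs o_2=1)
t=3: δ = [1.465e-05, 1.099e-04, 3.663e-05]  ψ = [1, 1, 1]  (obs o_3=1)
t=4: δ = [1.526e-06, 1.145e-05, 3.816e-06]  ψ = [1, 1, 1]  (obs o_4=1)
t=5: δ = [4.769e-07, 7.949e-07, 1.192e-06]  ψ = [1, 1, 1]  (obs o_5=3)
t=6: δ = [3.312e-08, 1.159e-07, 8.280e-08]  ψ = [2, 2, 1]  (obs o_6=0)
backtrack: best end state = 1; path = [1, 2, 1, 1, 1, 2, 1]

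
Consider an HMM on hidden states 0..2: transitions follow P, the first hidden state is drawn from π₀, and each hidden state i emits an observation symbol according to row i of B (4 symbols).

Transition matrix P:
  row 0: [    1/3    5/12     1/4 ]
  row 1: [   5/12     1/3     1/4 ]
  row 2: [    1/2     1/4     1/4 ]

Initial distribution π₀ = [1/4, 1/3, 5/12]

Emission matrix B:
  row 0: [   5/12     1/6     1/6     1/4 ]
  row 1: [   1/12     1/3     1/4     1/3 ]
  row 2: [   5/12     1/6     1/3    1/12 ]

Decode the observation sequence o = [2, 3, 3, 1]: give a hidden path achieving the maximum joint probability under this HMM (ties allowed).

path = [2, 0, 1, 1]

t=0: δ = [4.167e-02, 8.333e-02, 1.389e-01]  (obs o_0=2)
t=1: δ = [1.736e-02, 1.157e-02, 2.894e-03]  ψ = [2, 2, 2]  (obs o_1=3)
t=2: δ = [1.447e-03, 2.411e-03, 3.617e-04]  ψ = [0, 0, 0]  (obs o_2=3)
t=3: δ = [1.674e-04, 2.679e-04, 1.005e-04]  ψ = [1, 1, 1]  (obs o_3=1)
backtrack: best end state = 1; path = [2, 0, 1, 1]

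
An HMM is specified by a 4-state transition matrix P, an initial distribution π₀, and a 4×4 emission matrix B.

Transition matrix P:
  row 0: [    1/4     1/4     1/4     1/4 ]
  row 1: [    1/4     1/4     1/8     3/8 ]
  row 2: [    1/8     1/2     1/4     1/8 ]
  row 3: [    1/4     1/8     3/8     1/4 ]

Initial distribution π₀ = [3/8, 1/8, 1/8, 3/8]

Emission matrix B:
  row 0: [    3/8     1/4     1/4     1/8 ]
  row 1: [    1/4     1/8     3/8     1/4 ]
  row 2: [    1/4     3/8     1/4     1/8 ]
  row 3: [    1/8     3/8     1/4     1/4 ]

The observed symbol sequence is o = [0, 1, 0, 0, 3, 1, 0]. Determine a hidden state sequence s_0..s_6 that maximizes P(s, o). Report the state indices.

t=0: δ = [1.406e-01, 3.125e-02, 3.125e-02, 4.688e-02]  (obs o_0=0)
t=1: δ = [8.789e-03, 4.395e-03, 1.318e-02, 1.318e-02]  ψ = [0, 0, 0, 0]  (obs o_1=1)
t=2: δ = [1.236e-03, 1.648e-03, 1.236e-03, 4.120e-04]  ψ = [3, 2, 3, 3]  (obs o_2=0)
t=3: δ = [1.545e-04, 1.545e-04, 7.725e-05, 7.725e-05]  ψ = [1, 2, 0, 1]  (obs o_3=0)
t=4: δ = [4.828e-06, 9.656e-06, 4.828e-06, 1.448e-05]  ψ = [0, 0, 0, 1]  (obs o_4=3)
t=5: δ = [9.052e-07, 3.017e-07, 2.037e-06, 1.358e-06]  ψ = [3, 1, 3, 1]  (obs o_5=1)
t=6: δ = [1.273e-07, 2.546e-07, 1.273e-07, 4.243e-08]  ψ = [3, 2, 2, 3]  (obs o_6=0)
backtrack: best end state = 1; path = [0, 3, 2, 1, 3, 2, 1]

path = [0, 3, 2, 1, 3, 2, 1]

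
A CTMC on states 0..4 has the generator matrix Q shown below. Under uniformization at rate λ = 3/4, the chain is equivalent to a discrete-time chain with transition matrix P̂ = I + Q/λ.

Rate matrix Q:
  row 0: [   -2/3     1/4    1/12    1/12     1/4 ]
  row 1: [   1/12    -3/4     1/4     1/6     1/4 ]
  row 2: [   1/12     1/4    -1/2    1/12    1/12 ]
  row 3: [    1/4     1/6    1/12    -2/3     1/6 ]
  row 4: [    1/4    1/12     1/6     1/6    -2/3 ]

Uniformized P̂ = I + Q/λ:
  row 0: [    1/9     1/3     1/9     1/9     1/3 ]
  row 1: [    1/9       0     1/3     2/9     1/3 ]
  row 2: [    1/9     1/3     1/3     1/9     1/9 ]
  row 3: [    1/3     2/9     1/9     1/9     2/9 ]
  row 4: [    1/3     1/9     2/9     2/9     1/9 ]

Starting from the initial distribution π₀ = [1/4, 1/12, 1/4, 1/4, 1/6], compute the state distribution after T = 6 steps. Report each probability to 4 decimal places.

t=0: π = [0.2500, 0.0833, 0.2500, 0.2500, 0.1667]
t=1: π = [0.2037, 0.2407, 0.2037, 0.1389, 0.2130]
t=2: π = [0.1893, 0.1903, 0.2335, 0.1615, 0.2253]
t=3: π = [0.1971, 0.2019, 0.2303, 0.1573, 0.2134]
t=4: π = [0.1935, 0.2011, 0.2309, 0.1573, 0.2172]
t=5: π = [0.1943, 0.2005, 0.2313, 0.1576, 0.2163]
t=6: π = [0.1942, 0.2009, 0.2311, 0.1574, 0.2164]

π = [0.1942, 0.2009, 0.2311, 0.1574, 0.2164]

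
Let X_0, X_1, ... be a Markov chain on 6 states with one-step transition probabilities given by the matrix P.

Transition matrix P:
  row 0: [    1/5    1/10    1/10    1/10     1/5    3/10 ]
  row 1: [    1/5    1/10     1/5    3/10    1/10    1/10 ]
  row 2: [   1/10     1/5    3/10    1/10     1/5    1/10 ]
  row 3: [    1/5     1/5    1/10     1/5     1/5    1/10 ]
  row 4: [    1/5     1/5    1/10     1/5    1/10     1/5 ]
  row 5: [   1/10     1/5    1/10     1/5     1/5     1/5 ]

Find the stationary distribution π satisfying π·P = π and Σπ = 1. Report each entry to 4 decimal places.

π = [0.1687, 0.1665, 0.1458, 0.1852, 0.1667, 0.1671]

Balance equations π_j = Σ_i π_i·P[i][j]:
  π_0 = 1/5·π_0 + 1/5·π_1 + 1/10·π_2 + 1/5·π_3 + 1/5·π_4 + 1/10·π_5
  π_1 = 1/10·π_0 + 1/10·π_1 + 1/5·π_2 + 1/5·π_3 + 1/5·π_4 + 1/5·π_5
  π_2 = 1/10·π_0 + 1/5·π_1 + 3/10·π_2 + 1/10·π_3 + 1/10·π_4 + 1/10·π_5
  π_3 = 1/10·π_0 + 3/10·π_1 + 1/10·π_2 + 1/5·π_3 + 1/5·π_4 + 1/5·π_5
  π_4 = 1/5·π_0 + 1/10·π_1 + 1/5·π_2 + 1/5·π_3 + 1/10·π_4 + 1/5·π_5
  normalize: π_0 + π_1 + π_2 + π_3 + π_4 + π_5 = 1
Solving the linear system gives exactly π = [5003/29655, 4937/29655, 4324/29655, 5492/29655, 4943/29655, 1652/9885].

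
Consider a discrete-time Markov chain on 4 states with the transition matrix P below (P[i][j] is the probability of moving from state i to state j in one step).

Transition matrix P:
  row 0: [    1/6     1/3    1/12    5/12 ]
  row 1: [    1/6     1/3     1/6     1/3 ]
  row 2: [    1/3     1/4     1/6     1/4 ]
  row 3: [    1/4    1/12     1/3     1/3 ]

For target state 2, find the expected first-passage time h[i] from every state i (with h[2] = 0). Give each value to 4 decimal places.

h = [5.1285, 4.7933, 0.0000, 4.0223]

First-step conditioning: h[2] = 0; for i ≠ 2, h[i] = 1 + Σ_k P[i][k]·h[k].
  h[0] = 1 + 1/6·h[0] + 1/3·h[1] + 5/12·h[3]
  h[1] = 1 + 1/6·h[0] + 1/3·h[1] + 1/3·h[3]
  h[3] = 1 + 1/4·h[0] + 1/12·h[1] + 1/3·h[3]
Solving the 3×3 linear system over states ≠ 2 gives exactly h = [918/179, 858/179, 0, 720/179] (h[2] = 0 is the target).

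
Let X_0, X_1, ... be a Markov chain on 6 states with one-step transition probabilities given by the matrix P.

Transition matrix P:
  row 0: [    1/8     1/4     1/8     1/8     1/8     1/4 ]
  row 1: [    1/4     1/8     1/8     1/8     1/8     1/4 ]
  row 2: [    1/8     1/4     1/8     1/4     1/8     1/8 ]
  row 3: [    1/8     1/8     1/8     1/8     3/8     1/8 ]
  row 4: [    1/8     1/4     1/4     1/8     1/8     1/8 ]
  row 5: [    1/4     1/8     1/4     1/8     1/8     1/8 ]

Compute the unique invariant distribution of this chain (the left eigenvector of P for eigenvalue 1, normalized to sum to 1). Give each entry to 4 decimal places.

π = [0.1696, 0.1872, 0.1664, 0.1458, 0.1614, 0.1696]

Balance equations π_j = Σ_i π_i·P[i][j]:
  π_0 = 1/8·π_0 + 1/4·π_1 + 1/8·π_2 + 1/8·π_3 + 1/8·π_4 + 1/4·π_5
  π_1 = 1/4·π_0 + 1/8·π_1 + 1/4·π_2 + 1/8·π_3 + 1/4·π_4 + 1/8·π_5
  π_2 = 1/8·π_0 + 1/8·π_1 + 1/8·π_2 + 1/8·π_3 + 1/4·π_4 + 1/4·π_5
  π_3 = 1/8·π_0 + 1/8·π_1 + 1/4·π_2 + 1/8·π_3 + 1/8·π_4 + 1/8·π_5
  π_4 = 1/8·π_0 + 1/8·π_1 + 1/8·π_2 + 3/8·π_3 + 1/8·π_4 + 1/8·π_5
  normalize: π_0 + π_1 + π_2 + π_3 + π_4 + π_5 = 1
Solving the linear system gives exactly π = [791/4664, 873/4664, 97/583, 85/583, 753/4664, 791/4664].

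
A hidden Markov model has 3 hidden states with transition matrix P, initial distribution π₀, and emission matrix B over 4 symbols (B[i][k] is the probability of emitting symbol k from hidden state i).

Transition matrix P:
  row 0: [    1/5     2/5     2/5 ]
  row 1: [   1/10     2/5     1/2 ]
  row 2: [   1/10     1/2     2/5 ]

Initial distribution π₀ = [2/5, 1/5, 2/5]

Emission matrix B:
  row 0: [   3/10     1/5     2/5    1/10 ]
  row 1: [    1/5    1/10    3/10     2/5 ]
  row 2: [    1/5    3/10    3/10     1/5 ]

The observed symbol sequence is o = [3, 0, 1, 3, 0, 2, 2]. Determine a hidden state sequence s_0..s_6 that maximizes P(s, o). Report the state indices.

t=0: δ = [4.000e-02, 8.000e-02, 8.000e-02]  (obs o_0=3)
t=1: δ = [2.400e-03, 8.000e-03, 8.000e-03]  ψ = [0, 2, 1]  (obs o_1=0)
t=2: δ = [1.600e-04, 4.000e-04, 1.200e-03]  ψ = [1, 2, 1]  (obs o_2=1)
t=3: δ = [1.200e-05, 2.400e-04, 9.600e-05]  ψ = [2, 2, 2]  (obs o_3=3)
t=4: δ = [7.200e-06, 1.920e-05, 2.400e-05]  ψ = [1, 1, 1]  (obs o_4=0)
t=5: δ = [9.600e-07, 3.600e-06, 2.880e-06]  ψ = [2, 2, 1]  (obs o_5=2)
t=6: δ = [1.440e-07, 4.320e-07, 5.400e-07]  ψ = [1, 1, 1]  (obs o_6=2)
backtrack: best end state = 2; path = [2, 1, 2, 1, 2, 1, 2]

path = [2, 1, 2, 1, 2, 1, 2]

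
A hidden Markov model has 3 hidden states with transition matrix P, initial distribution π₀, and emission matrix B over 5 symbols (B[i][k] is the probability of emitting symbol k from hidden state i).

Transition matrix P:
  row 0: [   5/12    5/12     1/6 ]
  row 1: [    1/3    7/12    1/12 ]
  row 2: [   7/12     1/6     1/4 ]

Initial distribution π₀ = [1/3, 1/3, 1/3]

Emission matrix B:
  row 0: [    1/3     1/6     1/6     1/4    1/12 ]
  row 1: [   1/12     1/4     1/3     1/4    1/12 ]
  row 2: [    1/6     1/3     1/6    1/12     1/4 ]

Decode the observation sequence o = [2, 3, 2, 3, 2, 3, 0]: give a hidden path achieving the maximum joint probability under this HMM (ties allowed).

t=0: δ = [5.556e-02, 1.111e-01, 5.556e-02]  (obs o_0=2)
t=1: δ = [9.259e-03, 1.620e-02, 1.157e-03]  ψ = [1, 1, 2]  (obs o_1=3)
t=2: δ = [9.002e-04, 3.151e-03, 2.572e-04]  ψ = [1, 1, 0]  (obs o_2=2)
t=3: δ = [2.626e-04, 4.595e-04, 2.188e-05]  ψ = [1, 1, 1]  (obs o_3=3)
t=4: δ = [2.553e-05, 8.934e-05, 7.293e-06]  ψ = [1, 1, 0]  (obs o_4=2)
t=5: δ = [7.445e-06, 1.303e-05, 6.204e-07]  ψ = [1, 1, 1]  (obs o_5=3)
t=6: δ = [1.448e-06, 6.334e-07, 2.068e-07]  ψ = [1, 1, 0]  (obs o_6=0)
backtrack: best end state = 0; path = [1, 1, 1, 1, 1, 1, 0]

path = [1, 1, 1, 1, 1, 1, 0]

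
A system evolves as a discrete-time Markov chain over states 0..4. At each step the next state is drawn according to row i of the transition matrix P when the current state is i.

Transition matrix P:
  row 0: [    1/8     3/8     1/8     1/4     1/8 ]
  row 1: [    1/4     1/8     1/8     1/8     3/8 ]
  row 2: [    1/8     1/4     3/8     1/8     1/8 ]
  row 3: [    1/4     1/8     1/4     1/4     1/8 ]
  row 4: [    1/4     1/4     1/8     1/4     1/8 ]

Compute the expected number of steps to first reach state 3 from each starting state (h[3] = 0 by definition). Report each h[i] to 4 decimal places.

First-step conditioning: h[3] = 0; for i ≠ 3, h[i] = 1 + Σ_k P[i][k]·h[k].
  h[0] = 1 + 1/8·h[0] + 3/8·h[1] + 1/8·h[2] + 1/8·h[4]
  h[1] = 1 + 1/4·h[0] + 1/8·h[1] + 1/8·h[2] + 3/8·h[4]
  h[2] = 1 + 1/8·h[0] + 1/4·h[1] + 3/8·h[2] + 1/8·h[4]
  h[4] = 1 + 1/4·h[0] + 1/4·h[1] + 1/8·h[2] + 1/8·h[4]
Solving the 4×4 linear system over states ≠ 3 gives exactly h = [984/193, 1080/193, 1132/193, 0, 972/193] (h[3] = 0 is the target).

h = [5.0984, 5.5959, 5.8653, 0.0000, 5.0363]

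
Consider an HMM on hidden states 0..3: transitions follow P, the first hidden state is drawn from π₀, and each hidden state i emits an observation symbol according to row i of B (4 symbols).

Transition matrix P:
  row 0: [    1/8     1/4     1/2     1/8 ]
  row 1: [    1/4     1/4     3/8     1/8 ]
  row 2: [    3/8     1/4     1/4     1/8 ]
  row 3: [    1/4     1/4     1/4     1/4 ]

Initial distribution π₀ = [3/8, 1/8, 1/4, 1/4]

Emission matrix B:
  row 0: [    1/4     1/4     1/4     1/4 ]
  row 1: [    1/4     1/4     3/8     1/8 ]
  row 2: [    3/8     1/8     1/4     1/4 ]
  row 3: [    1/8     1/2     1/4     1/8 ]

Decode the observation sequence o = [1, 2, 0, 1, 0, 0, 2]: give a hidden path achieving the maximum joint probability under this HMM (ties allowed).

path = [3, 1, 2, 0, 2, 0, 2]

t=0: δ = [9.375e-02, 3.125e-02, 3.125e-02, 1.250e-01]  (obs o_0=1)
t=1: δ = [7.812e-03, 1.172e-02, 1.172e-02, 7.812e-03]  ψ = [3, 3, 0, 3]  (obs o_1=2)
t=2: δ = [1.099e-03, 7.324e-04, 1.648e-03, 2.441e-04]  ψ = [2, 1, 1, 3]  (obs o_2=0)
t=3: δ = [1.545e-04, 1.030e-04, 6.866e-05, 1.030e-04]  ψ = [2, 2, 0, 2]  (obs o_3=1)
t=4: δ = [6.437e-06, 9.656e-06, 2.897e-05, 3.219e-06]  ψ = [1, 0, 0, 3]  (obs o_4=0)
t=5: δ = [2.716e-06, 1.810e-06, 2.716e-06, 4.526e-07]  ψ = [2, 2, 2, 2]  (obs o_5=0)
t=6: δ = [2.546e-07, 2.546e-07, 3.395e-07, 8.487e-08]  ψ = [2, 0, 0, 0]  (obs o_6=2)
backtrack: best end state = 2; path = [3, 1, 2, 0, 2, 0, 2]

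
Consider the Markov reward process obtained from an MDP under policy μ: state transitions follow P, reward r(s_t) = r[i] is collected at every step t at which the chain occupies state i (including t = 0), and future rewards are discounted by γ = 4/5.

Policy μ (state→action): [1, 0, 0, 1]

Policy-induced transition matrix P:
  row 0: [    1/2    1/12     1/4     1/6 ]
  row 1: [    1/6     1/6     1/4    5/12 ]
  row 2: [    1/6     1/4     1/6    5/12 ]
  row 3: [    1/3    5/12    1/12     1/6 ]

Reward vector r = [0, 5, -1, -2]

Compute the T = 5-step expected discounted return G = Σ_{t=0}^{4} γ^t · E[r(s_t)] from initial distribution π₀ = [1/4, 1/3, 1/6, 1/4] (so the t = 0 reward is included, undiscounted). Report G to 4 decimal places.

t=0: π = [0.2500, 0.3333, 0.1667, 0.2500], E[r] = 1.0000, γ^t·E[r] = 1.000000, running G = 1.000000
t=1: π = [0.2917, 0.2222, 0.1944, 0.2917], E[r] = 0.3333, γ^t·E[r] = 0.266667, running G = 1.266667
t=2: π = [0.3125, 0.2315, 0.1852, 0.2708], E[r] = 0.4306, γ^t·E[r] = 0.275556, running G = 1.542222
t=3: π = [0.3160, 0.2238, 0.1894, 0.2708], E[r] = 0.3877, γ^t·E[r] = 0.198519, running G = 1.740741
t=4: π = [0.3171, 0.2238, 0.1891, 0.2700], E[r] = 0.3901, γ^t·E[r] = 0.159802, running G = 1.900543

G = 1.9005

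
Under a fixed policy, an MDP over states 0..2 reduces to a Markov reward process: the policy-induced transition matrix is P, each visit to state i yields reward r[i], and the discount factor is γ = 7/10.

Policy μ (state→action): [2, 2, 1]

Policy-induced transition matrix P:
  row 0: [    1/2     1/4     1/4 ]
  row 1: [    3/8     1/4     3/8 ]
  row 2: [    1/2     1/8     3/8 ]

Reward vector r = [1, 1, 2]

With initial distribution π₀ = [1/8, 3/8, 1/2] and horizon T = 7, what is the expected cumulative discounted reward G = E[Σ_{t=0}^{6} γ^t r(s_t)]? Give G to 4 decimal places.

t=0: π = [0.1250, 0.3750, 0.5000], E[r] = 1.5000, γ^t·E[r] = 1.500000, running G = 1.500000
t=1: π = [0.4531, 0.1875, 0.3594], E[r] = 1.3594, γ^t·E[r] = 0.951563, running G = 2.451563
t=2: π = [0.4766, 0.2051, 0.3184], E[r] = 1.3184, γ^t·E[r] = 0.645996, running G = 3.097559
t=3: π = [0.4744, 0.2102, 0.3154], E[r] = 1.3154, γ^t·E[r] = 0.451192, running G = 3.548751
t=4: π = [0.4737, 0.2106, 0.3157], E[r] = 1.3157, γ^t·E[r] = 0.315901, running G = 3.864652
t=5: π = [0.4737, 0.2105, 0.3158], E[r] = 1.3158, γ^t·E[r] = 0.221144, running G = 4.085795
t=6: π = [0.4737, 0.2105, 0.3158], E[r] = 1.3158, γ^t·E[r] = 0.154801, running G = 4.240597

G = 4.2406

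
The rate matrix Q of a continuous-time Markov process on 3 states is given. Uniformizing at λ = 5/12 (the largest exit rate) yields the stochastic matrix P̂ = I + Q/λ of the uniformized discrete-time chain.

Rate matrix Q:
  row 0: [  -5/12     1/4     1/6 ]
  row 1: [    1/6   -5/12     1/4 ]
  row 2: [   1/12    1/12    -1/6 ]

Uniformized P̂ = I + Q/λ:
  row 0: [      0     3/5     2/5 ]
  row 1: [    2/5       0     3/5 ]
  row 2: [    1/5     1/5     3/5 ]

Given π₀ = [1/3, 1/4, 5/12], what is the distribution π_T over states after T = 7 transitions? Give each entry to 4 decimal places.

t=0: π = [0.3333, 0.2500, 0.4167]
t=1: π = [0.1833, 0.2833, 0.5333]
t=2: π = [0.2200, 0.2167, 0.5633]
t=3: π = [0.1993, 0.2447, 0.5560]
t=4: π = [0.2091, 0.2308, 0.5601]
t=5: π = [0.2043, 0.2375, 0.5582]
t=6: π = [0.2066, 0.2342, 0.5591]
t=7: π = [0.2055, 0.2358, 0.5587]

π = [0.2055, 0.2358, 0.5587]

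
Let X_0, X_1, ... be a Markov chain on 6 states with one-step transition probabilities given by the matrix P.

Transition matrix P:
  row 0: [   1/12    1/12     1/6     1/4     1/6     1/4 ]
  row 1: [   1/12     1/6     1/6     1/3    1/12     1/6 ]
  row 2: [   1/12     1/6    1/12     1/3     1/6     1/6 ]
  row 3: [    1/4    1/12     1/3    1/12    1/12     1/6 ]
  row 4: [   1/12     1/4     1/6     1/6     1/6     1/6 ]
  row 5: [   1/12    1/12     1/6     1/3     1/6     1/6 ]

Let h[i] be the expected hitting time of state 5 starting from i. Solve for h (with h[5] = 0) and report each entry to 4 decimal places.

First-step conditioning: h[5] = 0; for i ≠ 5, h[i] = 1 + Σ_k P[i][k]·h[k].
  h[0] = 1 + 1/12·h[0] + 1/12·h[1] + 1/6·h[2] + 1/4·h[3] + 1/6·h[4]
  h[1] = 1 + 1/12·h[0] + 1/6·h[1] + 1/6·h[2] + 1/3·h[3] + 1/12·h[4]
  h[2] = 1 + 1/12·h[0] + 1/6·h[1] + 1/12·h[2] + 1/3·h[3] + 1/6·h[4]
  h[3] = 1 + 1/4·h[0] + 1/12·h[1] + 1/3·h[2] + 1/12·h[3] + 1/12·h[4]
  h[4] = 1 + 1/12·h[0] + 1/4·h[1] + 1/6·h[2] + 1/6·h[3] + 1/6·h[4]
Solving the 5×5 linear system over states ≠ 5 gives exactly h = [95908/18495, 104504/18495, 6968/1233, 20672/3699, 34904/6165, 0] (h[5] = 0 is the target).

h = [5.1856, 5.6504, 5.6513, 5.5885, 5.6616, 0.0000]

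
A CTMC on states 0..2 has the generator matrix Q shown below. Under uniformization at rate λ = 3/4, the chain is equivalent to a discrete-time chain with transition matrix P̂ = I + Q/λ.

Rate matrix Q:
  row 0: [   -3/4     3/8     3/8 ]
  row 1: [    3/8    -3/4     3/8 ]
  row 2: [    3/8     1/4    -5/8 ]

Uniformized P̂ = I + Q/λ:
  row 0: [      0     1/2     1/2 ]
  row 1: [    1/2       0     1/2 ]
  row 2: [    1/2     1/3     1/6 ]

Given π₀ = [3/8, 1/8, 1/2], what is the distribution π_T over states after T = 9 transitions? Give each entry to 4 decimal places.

t=0: π = [0.3750, 0.1250, 0.5000]
t=1: π = [0.3125, 0.3542, 0.3333]
t=2: π = [0.3438, 0.2674, 0.3889]
t=3: π = [0.3281, 0.3015, 0.3704]
t=4: π = [0.3359, 0.2875, 0.3765]
t=5: π = [0.3320, 0.2935, 0.3745]
t=6: π = [0.3340, 0.2908, 0.3752]
t=7: π = [0.3330, 0.2920, 0.3749]
t=8: π = [0.3335, 0.2915, 0.3750]
t=9: π = [0.3333, 0.2918, 0.3750]

π = [0.3333, 0.2918, 0.3750]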